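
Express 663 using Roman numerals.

Convert 663 to Roman numerals:
  663 contains 1×500 (D)
  163 contains 1×100 (C)
  63 contains 1×50 (L)
  13 contains 1×10 (X)
  3 contains 3×1 (III)

DCLXIII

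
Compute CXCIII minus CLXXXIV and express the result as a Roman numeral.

CXCIII = 193
CLXXXIV = 184
193 - 184 = 9

IX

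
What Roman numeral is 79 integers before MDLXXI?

MDLXXI = 1571
1571 - 79 = 1492

MCDXCII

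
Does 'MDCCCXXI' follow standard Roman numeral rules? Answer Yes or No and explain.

'MDCCCXXI': Check the rules: uses only the symbols I, V, X, L, C, D, M; no symbol is repeated more than three times in a row; V, L and D each appear at most once; no smaller symbol precedes a larger one (values never increase from left to right). Value: M (1000) + D (500) + C (100) + C (100) + C (100) + X (10) + X (10) + I (1) = 1821. So it is a valid standard Roman numeral.

Yes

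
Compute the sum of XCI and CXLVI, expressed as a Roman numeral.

XCI = 91
CXLVI = 146
91 + 146 = 237

CCXXXVII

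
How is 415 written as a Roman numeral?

Convert 415 to Roman numerals:
  415 contains 1×400 (CD)
  15 contains 1×10 (X)
  5 contains 1×5 (V)

CDXV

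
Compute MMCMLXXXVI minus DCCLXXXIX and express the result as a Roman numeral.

MMCMLXXXVI = 2986
DCCLXXXIX = 789
2986 - 789 = 2197

MMCXCVII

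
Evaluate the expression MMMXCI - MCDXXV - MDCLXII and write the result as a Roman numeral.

MMMXCI = 3091, MCDXXV = 1425, MDCLXII = 1662
3091 - 1425 = 1666
1666 - 1662 = 4

IV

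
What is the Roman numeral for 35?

Convert 35 to Roman numerals:
  35 contains 3×10 (XXX)
  5 contains 1×5 (V)

XXXV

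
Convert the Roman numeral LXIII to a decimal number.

LXIII: L=50, X=10, I=1, I=1, I=1
50 + 10 + 1 + 1 + 1 = 63

63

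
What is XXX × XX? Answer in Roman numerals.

XXX = 30
XX = 20
30 × 20 = 600

DC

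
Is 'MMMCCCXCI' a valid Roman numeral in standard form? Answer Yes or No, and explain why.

'MMMCCCXCI': Check the rules: uses only the symbols I, V, X, L, C, D, M; no symbol is repeated more than three times in a row; V, L and D each appear at most once; the only place a smaller symbol precedes a larger one is the allowed subtractive pair XC, the symbol right after such a pair (if any) is smaller than the pair's first symbol, and otherwise the values never increase from left to right. Value: M (1000) + M (1000) + M (1000) + C (100) + C (100) + C (100) + XC (90) + I (1) = 3391. So it is a valid standard Roman numeral.

Yes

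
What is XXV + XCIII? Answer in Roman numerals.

XXV = 25
XCIII = 93
25 + 93 = 118

CXVIII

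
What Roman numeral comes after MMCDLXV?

MMCDLXV = 2465; next is 2466

MMCDLXVI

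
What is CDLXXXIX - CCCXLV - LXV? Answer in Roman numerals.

CDLXXXIX = 489, CCCXLV = 345, LXV = 65
489 - 345 = 144
144 - 65 = 79

LXXIX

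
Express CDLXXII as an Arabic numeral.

CDLXXII: CD=400, L=50, X=10, X=10, I=1, I=1
400 + 50 + 10 + 10 + 1 + 1 = 472

472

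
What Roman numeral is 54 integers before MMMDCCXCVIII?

MMMDCCXCVIII = 3798
3798 - 54 = 3744

MMMDCCXLIV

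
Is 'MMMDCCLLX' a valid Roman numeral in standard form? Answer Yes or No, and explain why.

'MMMDCCLLX': L should not appear more than once

No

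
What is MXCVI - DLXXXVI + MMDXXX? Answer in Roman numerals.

MXCVI = 1096, DLXXXVI = 586, MMDXXX = 2530
1096 - 586 = 510
510 + 2530 = 3040

MMMXL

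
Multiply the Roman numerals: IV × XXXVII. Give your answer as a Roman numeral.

IV = 4
XXXVII = 37
4 × 37 = 148

CXLVIII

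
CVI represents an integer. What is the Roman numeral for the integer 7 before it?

CVI = 106
106 - 7 = 99

XCIX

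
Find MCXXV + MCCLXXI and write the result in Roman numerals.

MCXXV = 1125
MCCLXXI = 1271
1125 + 1271 = 2396

MMCCCXCVI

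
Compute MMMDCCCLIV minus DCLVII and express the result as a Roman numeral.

MMMDCCCLIV = 3854
DCLVII = 657
3854 - 657 = 3197

MMMCXCVII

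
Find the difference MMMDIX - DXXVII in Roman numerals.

MMMDIX = 3509
DXXVII = 527
3509 - 527 = 2982

MMCMLXXXII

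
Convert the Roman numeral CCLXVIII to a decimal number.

CCLXVIII: C=100, C=100, L=50, X=10, V=5, I=1, I=1, I=1
100 + 100 + 50 + 10 + 5 + 1 + 1 + 1 = 268

268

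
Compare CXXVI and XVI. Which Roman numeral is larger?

CXXVI = 126
XVI = 16
126 is larger

CXXVI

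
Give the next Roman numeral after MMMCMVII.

MMMCMVII = 3907, so the next integer is 3907 + 1 = 3908

MMMCMVIII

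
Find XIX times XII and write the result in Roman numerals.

XIX = 19
XII = 12
19 × 12 = 228

CCXXVIII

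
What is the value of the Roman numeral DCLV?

DCLV: D=500, C=100, L=50, V=5
500 + 100 + 50 + 5 = 655

655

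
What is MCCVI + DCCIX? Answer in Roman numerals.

MCCVI = 1206
DCCIX = 709
1206 + 709 = 1915

MCMXV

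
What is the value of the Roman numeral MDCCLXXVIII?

MDCCLXXVIII: M=1000, D=500, C=100, C=100, L=50, X=10, X=10, V=5, I=1, I=1, I=1
1000 + 500 + 100 + 100 + 50 + 10 + 10 + 5 + 1 + 1 + 1 = 1778

1778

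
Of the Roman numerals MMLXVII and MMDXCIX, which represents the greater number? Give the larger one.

MMLXVII = 2067
MMDXCIX = 2599
2599 is larger

MMDXCIX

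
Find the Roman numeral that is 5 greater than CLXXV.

CLXXV = 175
175 + 5 = 180

CLXXX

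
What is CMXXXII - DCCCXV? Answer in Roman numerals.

CMXXXII = 932
DCCCXV = 815
932 - 815 = 117

CXVII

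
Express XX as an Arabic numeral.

XX: X=10, X=10
10 + 10 = 20

20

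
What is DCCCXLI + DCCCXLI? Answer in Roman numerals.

DCCCXLI = 841
DCCCXLI = 841
841 + 841 = 1682

MDCLXXXII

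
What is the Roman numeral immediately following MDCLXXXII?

MDCLXXXII = 1682, so the next integer is 1682 + 1 = 1683

MDCLXXXIII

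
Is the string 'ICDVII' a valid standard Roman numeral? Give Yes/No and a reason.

'ICDVII': Invalid subtractive combination: IC

No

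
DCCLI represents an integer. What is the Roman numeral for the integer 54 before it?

DCCLI = 751
751 - 54 = 697

DCXCVII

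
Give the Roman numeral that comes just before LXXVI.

LXXVI = 76, so the previous integer is 76 - 1 = 75

LXXV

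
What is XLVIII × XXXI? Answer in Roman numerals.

XLVIII = 48
XXXI = 31
48 × 31 = 1488

MCDLXXXVIII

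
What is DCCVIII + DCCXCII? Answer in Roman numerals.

DCCVIII = 708
DCCXCII = 792
708 + 792 = 1500

MD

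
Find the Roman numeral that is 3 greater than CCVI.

CCVI = 206
206 + 3 = 209

CCIX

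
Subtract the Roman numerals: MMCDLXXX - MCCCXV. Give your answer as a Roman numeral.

MMCDLXXX = 2480
MCCCXV = 1315
2480 - 1315 = 1165

MCLXV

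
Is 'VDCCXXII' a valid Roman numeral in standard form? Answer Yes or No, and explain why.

'VDCCXXII': Invalid subtractive combination: VD

No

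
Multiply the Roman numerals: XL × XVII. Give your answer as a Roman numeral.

XL = 40
XVII = 17
40 × 17 = 680

DCLXXX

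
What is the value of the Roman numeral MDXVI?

MDXVI: M=1000, D=500, X=10, V=5, I=1
1000 + 500 + 10 + 5 + 1 = 1516

1516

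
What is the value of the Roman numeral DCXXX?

DCXXX: D=500, C=100, X=10, X=10, X=10
500 + 100 + 10 + 10 + 10 = 630

630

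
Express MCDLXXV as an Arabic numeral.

MCDLXXV: M=1000, CD=400, L=50, X=10, X=10, V=5
1000 + 400 + 50 + 10 + 10 + 5 = 1475

1475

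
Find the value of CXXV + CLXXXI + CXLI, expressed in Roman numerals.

CXXV = 125, CLXXXI = 181, CXLI = 141
125 + 181 = 306
306 + 141 = 447

CDXLVII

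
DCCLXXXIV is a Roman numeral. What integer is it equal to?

DCCLXXXIV: D=500, C=100, C=100, L=50, X=10, X=10, X=10, IV=4
500 + 100 + 100 + 50 + 10 + 10 + 10 + 4 = 784

784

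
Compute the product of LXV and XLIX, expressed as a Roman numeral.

LXV = 65
XLIX = 49
65 × 49 = 3185

MMMCLXXXV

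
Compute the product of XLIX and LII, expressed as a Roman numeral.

XLIX = 49
LII = 52
49 × 52 = 2548

MMDXLVIII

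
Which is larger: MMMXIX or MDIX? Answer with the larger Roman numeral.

MMMXIX = 3019
MDIX = 1509
3019 is larger

MMMXIX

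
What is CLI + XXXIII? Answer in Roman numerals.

CLI = 151
XXXIII = 33
151 + 33 = 184

CLXXXIV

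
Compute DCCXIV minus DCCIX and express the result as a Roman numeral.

DCCXIV = 714
DCCIX = 709
714 - 709 = 5

V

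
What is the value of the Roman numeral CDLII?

CDLII: CD=400, L=50, I=1, I=1
400 + 50 + 1 + 1 = 452

452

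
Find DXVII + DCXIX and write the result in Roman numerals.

DXVII = 517
DCXIX = 619
517 + 619 = 1136

MCXXXVI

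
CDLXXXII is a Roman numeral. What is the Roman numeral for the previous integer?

CDLXXXII = 482, so the previous integer is 482 - 1 = 481

CDLXXXI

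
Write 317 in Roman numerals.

Convert 317 to Roman numerals:
  317 contains 3×100 (CCC)
  17 contains 1×10 (X)
  7 contains 1×5 (V)
  2 contains 2×1 (II)

CCCXVII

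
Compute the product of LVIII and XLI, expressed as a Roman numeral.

LVIII = 58
XLI = 41
58 × 41 = 2378

MMCCCLXXVIII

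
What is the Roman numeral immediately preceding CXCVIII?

CXCVIII = 198; previous is 197

CXCVII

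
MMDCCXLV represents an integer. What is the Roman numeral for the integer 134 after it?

MMDCCXLV = 2745
2745 + 134 = 2879

MMDCCCLXXIX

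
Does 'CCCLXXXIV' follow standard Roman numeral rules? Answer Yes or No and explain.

'CCCLXXXIV': Check the rules: uses only the symbols I, V, X, L, C, D, M; no symbol is repeated more than three times in a row; V, L and D each appear at most once; the only place a smaller symbol precedes a larger one is the allowed subtractive pair IV, the symbol right after such a pair (if any) is smaller than the pair's first symbol, and otherwise the values never increase from left to right. Value: C (100) + C (100) + C (100) + L (50) + X (10) + X (10) + X (10) + IV (4) = 384. So it is a valid standard Roman numeral.

Yes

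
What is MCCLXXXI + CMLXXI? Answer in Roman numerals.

MCCLXXXI = 1281
CMLXXI = 971
1281 + 971 = 2252

MMCCLII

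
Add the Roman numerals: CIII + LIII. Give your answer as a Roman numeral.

CIII = 103
LIII = 53
103 + 53 = 156

CLVI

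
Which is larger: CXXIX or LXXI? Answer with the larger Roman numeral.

CXXIX = 129
LXXI = 71
129 is larger

CXXIX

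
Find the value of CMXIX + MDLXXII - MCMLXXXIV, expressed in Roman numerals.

CMXIX = 919, MDLXXII = 1572, MCMLXXXIV = 1984
919 + 1572 = 2491
2491 - 1984 = 507

DVII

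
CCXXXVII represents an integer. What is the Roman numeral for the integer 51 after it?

CCXXXVII = 237
237 + 51 = 288

CCLXXXVIII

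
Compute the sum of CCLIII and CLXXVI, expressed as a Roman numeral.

CCLIII = 253
CLXXVI = 176
253 + 176 = 429

CDXXIX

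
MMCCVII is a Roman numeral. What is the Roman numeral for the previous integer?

MMCCVII = 2207, so the previous integer is 2207 - 1 = 2206

MMCCVI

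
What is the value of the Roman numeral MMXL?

MMXL: M=1000, M=1000, XL=40
1000 + 1000 + 40 = 2040

2040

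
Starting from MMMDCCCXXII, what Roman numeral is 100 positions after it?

MMMDCCCXXII = 3822
3822 + 100 = 3922

MMMCMXXII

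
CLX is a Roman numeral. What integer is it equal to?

CLX: C=100, L=50, X=10
100 + 50 + 10 = 160

160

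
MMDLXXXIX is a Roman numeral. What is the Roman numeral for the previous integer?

MMDLXXXIX = 2589; previous is 2588

MMDLXXXVIII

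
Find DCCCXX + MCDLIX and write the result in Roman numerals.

DCCCXX = 820
MCDLIX = 1459
820 + 1459 = 2279

MMCCLXXIX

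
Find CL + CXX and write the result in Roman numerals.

CL = 150
CXX = 120
150 + 120 = 270

CCLXX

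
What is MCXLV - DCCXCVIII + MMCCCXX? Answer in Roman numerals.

MCXLV = 1145, DCCXCVIII = 798, MMCCCXX = 2320
1145 - 798 = 347
347 + 2320 = 2667

MMDCLXVII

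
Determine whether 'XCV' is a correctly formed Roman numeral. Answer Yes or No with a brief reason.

'XCV': Check the rules: uses only the symbols I, V, X, L, C, D, M; no symbol is repeated more than three times in a row; V, L and D each appear at most once; the only place a smaller symbol precedes a larger one is the allowed subtractive pair XC, the symbol right after such a pair (if any) is smaller than the pair's first symbol, and otherwise the values never increase from left to right. Value: XC (90) + V (5) = 95. So it is a valid standard Roman numeral.

Yes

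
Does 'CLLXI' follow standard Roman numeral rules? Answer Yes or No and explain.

'CLLXI': L should not appear more than once

No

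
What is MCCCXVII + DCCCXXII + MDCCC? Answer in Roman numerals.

MCCCXVII = 1317, DCCCXXII = 822, MDCCC = 1800
1317 + 822 = 2139
2139 + 1800 = 3939

MMMCMXXXIX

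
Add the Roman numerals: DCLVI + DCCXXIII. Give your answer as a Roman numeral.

DCLVI = 656
DCCXXIII = 723
656 + 723 = 1379

MCCCLXXIX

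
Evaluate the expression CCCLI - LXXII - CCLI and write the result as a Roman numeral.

CCCLI = 351, LXXII = 72, CCLI = 251
351 - 72 = 279
279 - 251 = 28

XXVIII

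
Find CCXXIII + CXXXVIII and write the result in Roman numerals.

CCXXIII = 223
CXXXVIII = 138
223 + 138 = 361

CCCLXI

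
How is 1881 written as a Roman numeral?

Convert 1881 to Roman numerals:
  1881 contains 1×1000 (M)
  881 contains 1×500 (D)
  381 contains 3×100 (CCC)
  81 contains 1×50 (L)
  31 contains 3×10 (XXX)
  1 contains 1×1 (I)

MDCCCLXXXI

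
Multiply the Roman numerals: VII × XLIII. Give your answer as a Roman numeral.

VII = 7
XLIII = 43
7 × 43 = 301

CCCI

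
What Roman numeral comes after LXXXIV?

LXXXIV = 84; next is 85

LXXXV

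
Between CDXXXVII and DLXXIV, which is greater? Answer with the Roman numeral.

CDXXXVII = 437
DLXXIV = 574
574 is larger

DLXXIV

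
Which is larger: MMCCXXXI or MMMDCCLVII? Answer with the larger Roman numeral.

MMCCXXXI = 2231
MMMDCCLVII = 3757
3757 is larger

MMMDCCLVII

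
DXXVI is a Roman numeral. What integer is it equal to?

DXXVI: D=500, X=10, X=10, V=5, I=1
500 + 10 + 10 + 5 + 1 = 526

526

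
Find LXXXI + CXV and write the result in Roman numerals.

LXXXI = 81
CXV = 115
81 + 115 = 196

CXCVI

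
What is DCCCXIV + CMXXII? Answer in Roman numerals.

DCCCXIV = 814
CMXXII = 922
814 + 922 = 1736

MDCCXXXVI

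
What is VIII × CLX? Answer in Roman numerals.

VIII = 8
CLX = 160
8 × 160 = 1280

MCCLXXX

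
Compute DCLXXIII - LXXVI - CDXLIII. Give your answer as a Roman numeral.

DCLXXIII = 673, LXXVI = 76, CDXLIII = 443
673 - 76 = 597
597 - 443 = 154

CLIV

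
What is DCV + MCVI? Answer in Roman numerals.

DCV = 605
MCVI = 1106
605 + 1106 = 1711

MDCCXI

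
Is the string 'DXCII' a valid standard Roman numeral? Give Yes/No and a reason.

'DXCII': Check the rules: uses only the symbols I, V, X, L, C, D, M; no symbol is repeated more than three times in a row; V, L and D each appear at most once; the only place a smaller symbol precedes a larger one is the allowed subtractive pair XC, the symbol right after such a pair (if any) is smaller than the pair's first symbol, and otherwise the values never increase from left to right. Value: D (500) + XC (90) + I (1) + I (1) = 592. So it is a valid standard Roman numeral.

Yes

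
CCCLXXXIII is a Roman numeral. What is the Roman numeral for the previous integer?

CCCLXXXIII = 383, so the previous integer is 383 - 1 = 382

CCCLXXXII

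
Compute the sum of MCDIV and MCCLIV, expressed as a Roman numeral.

MCDIV = 1404
MCCLIV = 1254
1404 + 1254 = 2658

MMDCLVIII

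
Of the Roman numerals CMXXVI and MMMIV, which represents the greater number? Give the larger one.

CMXXVI = 926
MMMIV = 3004
3004 is larger

MMMIV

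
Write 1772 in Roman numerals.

Convert 1772 to Roman numerals:
  1772 contains 1×1000 (M)
  772 contains 1×500 (D)
  272 contains 2×100 (CC)
  72 contains 1×50 (L)
  22 contains 2×10 (XX)
  2 contains 2×1 (II)

MDCCLXXII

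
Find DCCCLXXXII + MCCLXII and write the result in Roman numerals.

DCCCLXXXII = 882
MCCLXII = 1262
882 + 1262 = 2144

MMCXLIV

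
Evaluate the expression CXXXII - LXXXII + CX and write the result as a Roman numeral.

CXXXII = 132, LXXXII = 82, CX = 110
132 - 82 = 50
50 + 110 = 160

CLX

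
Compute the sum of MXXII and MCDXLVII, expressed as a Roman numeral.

MXXII = 1022
MCDXLVII = 1447
1022 + 1447 = 2469

MMCDLXIX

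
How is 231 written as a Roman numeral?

Convert 231 to Roman numerals:
  231 contains 2×100 (CC)
  31 contains 3×10 (XXX)
  1 contains 1×1 (I)

CCXXXI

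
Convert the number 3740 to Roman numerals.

Convert 3740 to Roman numerals:
  3740 contains 3×1000 (MMM)
  740 contains 1×500 (D)
  240 contains 2×100 (CC)
  40 contains 1×40 (XL)

MMMDCCXL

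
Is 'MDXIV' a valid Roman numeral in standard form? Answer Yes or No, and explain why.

'MDXIV': Check the rules: uses only the symbols I, V, X, L, C, D, M; no symbol is repeated more than three times in a row; V, L and D each appear at most once; the only place a smaller symbol precedes a larger one is the allowed subtractive pair IV, the symbol right after such a pair (if any) is smaller than the pair's first symbol, and otherwise the values never increase from left to right. Value: M (1000) + D (500) + X (10) + IV (4) = 1514. So it is a valid standard Roman numeral.

Yes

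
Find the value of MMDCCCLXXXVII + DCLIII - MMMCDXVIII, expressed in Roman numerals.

MMDCCCLXXXVII = 2887, DCLIII = 653, MMMCDXVIII = 3418
2887 + 653 = 3540
3540 - 3418 = 122

CXXII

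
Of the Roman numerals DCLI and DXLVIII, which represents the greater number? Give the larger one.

DCLI = 651
DXLVIII = 548
651 is larger

DCLI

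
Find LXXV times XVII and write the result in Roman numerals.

LXXV = 75
XVII = 17
75 × 17 = 1275

MCCLXXV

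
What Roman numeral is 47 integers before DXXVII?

DXXVII = 527
527 - 47 = 480

CDLXXX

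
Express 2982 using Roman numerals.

Convert 2982 to Roman numerals:
  2982 contains 2×1000 (MM)
  982 contains 1×900 (CM)
  82 contains 1×50 (L)
  32 contains 3×10 (XXX)
  2 contains 2×1 (II)

MMCMLXXXII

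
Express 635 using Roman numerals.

Convert 635 to Roman numerals:
  635 contains 1×500 (D)
  135 contains 1×100 (C)
  35 contains 3×10 (XXX)
  5 contains 1×5 (V)

DCXXXV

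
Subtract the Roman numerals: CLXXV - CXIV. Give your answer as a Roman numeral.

CLXXV = 175
CXIV = 114
175 - 114 = 61

LXI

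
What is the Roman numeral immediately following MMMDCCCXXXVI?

MMMDCCCXXXVI = 3836, so the next integer is 3836 + 1 = 3837

MMMDCCCXXXVII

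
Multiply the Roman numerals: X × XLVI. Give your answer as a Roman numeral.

X = 10
XLVI = 46
10 × 46 = 460

CDLX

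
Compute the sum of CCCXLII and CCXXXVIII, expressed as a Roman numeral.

CCCXLII = 342
CCXXXVIII = 238
342 + 238 = 580

DLXXX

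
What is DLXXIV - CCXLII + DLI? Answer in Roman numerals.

DLXXIV = 574, CCXLII = 242, DLI = 551
574 - 242 = 332
332 + 551 = 883

DCCCLXXXIII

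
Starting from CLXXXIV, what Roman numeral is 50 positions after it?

CLXXXIV = 184
184 + 50 = 234

CCXXXIV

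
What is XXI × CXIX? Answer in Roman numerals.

XXI = 21
CXIX = 119
21 × 119 = 2499

MMCDXCIX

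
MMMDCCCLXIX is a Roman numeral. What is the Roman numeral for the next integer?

MMMDCCCLXIX = 3869, so the next integer is 3869 + 1 = 3870

MMMDCCCLXX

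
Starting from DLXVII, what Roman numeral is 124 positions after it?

DLXVII = 567
567 + 124 = 691

DCXCI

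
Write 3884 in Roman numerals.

Convert 3884 to Roman numerals:
  3884 contains 3×1000 (MMM)
  884 contains 1×500 (D)
  384 contains 3×100 (CCC)
  84 contains 1×50 (L)
  34 contains 3×10 (XXX)
  4 contains 1×4 (IV)

MMMDCCCLXXXIV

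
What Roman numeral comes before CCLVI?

CCLVI = 256; previous is 255

CCLV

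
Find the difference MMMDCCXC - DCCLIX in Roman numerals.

MMMDCCXC = 3790
DCCLIX = 759
3790 - 759 = 3031

MMMXXXI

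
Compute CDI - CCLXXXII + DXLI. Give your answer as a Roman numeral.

CDI = 401, CCLXXXII = 282, DXLI = 541
401 - 282 = 119
119 + 541 = 660

DCLX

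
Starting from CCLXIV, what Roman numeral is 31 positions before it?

CCLXIV = 264
264 - 31 = 233

CCXXXIII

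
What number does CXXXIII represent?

CXXXIII: C=100, X=10, X=10, X=10, I=1, I=1, I=1
100 + 10 + 10 + 10 + 1 + 1 + 1 = 133

133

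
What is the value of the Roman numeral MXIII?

MXIII: M=1000, X=10, I=1, I=1, I=1
1000 + 10 + 1 + 1 + 1 = 1013

1013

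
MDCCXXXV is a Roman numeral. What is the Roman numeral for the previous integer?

MDCCXXXV = 1735; previous is 1734

MDCCXXXIV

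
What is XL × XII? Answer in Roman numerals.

XL = 40
XII = 12
40 × 12 = 480

CDLXXX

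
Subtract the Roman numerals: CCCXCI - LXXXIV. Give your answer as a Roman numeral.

CCCXCI = 391
LXXXIV = 84
391 - 84 = 307

CCCVII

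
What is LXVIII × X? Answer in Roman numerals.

LXVIII = 68
X = 10
68 × 10 = 680

DCLXXX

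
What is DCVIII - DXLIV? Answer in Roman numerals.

DCVIII = 608
DXLIV = 544
608 - 544 = 64

LXIV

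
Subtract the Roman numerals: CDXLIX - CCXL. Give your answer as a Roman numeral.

CDXLIX = 449
CCXL = 240
449 - 240 = 209

CCIX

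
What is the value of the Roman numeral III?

III: I=1, I=1, I=1
1 + 1 + 1 = 3

3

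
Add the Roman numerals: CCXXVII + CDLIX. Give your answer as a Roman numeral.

CCXXVII = 227
CDLIX = 459
227 + 459 = 686

DCLXXXVI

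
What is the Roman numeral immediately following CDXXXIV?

CDXXXIV = 434, so the next integer is 434 + 1 = 435

CDXXXV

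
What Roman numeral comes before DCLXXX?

DCLXXX = 680; previous is 679

DCLXXIX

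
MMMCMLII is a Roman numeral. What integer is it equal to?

MMMCMLII: M=1000, M=1000, M=1000, CM=900, L=50, I=1, I=1
1000 + 1000 + 1000 + 900 + 50 + 1 + 1 = 3952

3952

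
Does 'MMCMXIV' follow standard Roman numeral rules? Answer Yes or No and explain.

'MMCMXIV': Check the rules: uses only the symbols I, V, X, L, C, D, M; no symbol is repeated more than three times in a row; V, L and D each appear at most once; the only places a smaller symbol precedes a larger one are the allowed subtractive pairs CM, IV, the symbol right after such a pair (if any) is smaller than the pair's first symbol, and otherwise the values never increase from left to right. Value: M (1000) + M (1000) + CM (900) + X (10) + IV (4) = 2914. So it is a valid standard Roman numeral.

Yes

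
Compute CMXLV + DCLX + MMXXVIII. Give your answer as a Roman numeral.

CMXLV = 945, DCLX = 660, MMXXVIII = 2028
945 + 660 = 1605
1605 + 2028 = 3633

MMMDCXXXIII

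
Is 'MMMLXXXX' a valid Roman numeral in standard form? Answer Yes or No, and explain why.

'MMMLXXXX': More than 3 consecutive X's

No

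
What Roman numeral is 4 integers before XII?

XII = 12
12 - 4 = 8

VIII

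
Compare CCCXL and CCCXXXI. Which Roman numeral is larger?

CCCXL = 340
CCCXXXI = 331
340 is larger

CCCXL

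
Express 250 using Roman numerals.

Convert 250 to Roman numerals:
  250 contains 2×100 (CC)
  50 contains 1×50 (L)

CCL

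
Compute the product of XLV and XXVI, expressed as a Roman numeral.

XLV = 45
XXVI = 26
45 × 26 = 1170

MCLXX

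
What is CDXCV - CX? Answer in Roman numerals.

CDXCV = 495
CX = 110
495 - 110 = 385

CCCLXXXV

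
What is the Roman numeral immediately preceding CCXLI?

CCXLI = 241, so the previous integer is 241 - 1 = 240

CCXL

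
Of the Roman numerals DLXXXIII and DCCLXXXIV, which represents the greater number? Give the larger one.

DLXXXIII = 583
DCCLXXXIV = 784
784 is larger

DCCLXXXIV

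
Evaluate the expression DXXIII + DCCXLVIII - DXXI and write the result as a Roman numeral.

DXXIII = 523, DCCXLVIII = 748, DXXI = 521
523 + 748 = 1271
1271 - 521 = 750

DCCL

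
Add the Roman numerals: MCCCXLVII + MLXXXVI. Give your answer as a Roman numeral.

MCCCXLVII = 1347
MLXXXVI = 1086
1347 + 1086 = 2433

MMCDXXXIII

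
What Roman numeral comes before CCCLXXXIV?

CCCLXXXIV = 384, so the previous integer is 384 - 1 = 383

CCCLXXXIII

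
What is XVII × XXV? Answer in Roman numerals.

XVII = 17
XXV = 25
17 × 25 = 425

CDXXV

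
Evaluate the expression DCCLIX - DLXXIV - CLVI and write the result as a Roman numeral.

DCCLIX = 759, DLXXIV = 574, CLVI = 156
759 - 574 = 185
185 - 156 = 29

XXIX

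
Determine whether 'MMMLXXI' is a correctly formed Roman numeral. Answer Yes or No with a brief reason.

'MMMLXXI': Check the rules: uses only the symbols I, V, X, L, C, D, M; no symbol is repeated more than three times in a row; V, L and D each appear at most once; no smaller symbol precedes a larger one (values never increase from left to right). Value: M (1000) + M (1000) + M (1000) + L (50) + X (10) + X (10) + I (1) = 3071. So it is a valid standard Roman numeral.

Yes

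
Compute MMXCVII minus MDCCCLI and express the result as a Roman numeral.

MMXCVII = 2097
MDCCCLI = 1851
2097 - 1851 = 246

CCXLVI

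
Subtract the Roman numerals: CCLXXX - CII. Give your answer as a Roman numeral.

CCLXXX = 280
CII = 102
280 - 102 = 178

CLXXVIII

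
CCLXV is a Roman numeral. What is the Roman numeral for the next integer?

CCLXV = 265; next is 266

CCLXVI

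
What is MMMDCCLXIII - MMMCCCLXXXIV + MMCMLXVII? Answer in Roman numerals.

MMMDCCLXIII = 3763, MMMCCCLXXXIV = 3384, MMCMLXVII = 2967
3763 - 3384 = 379
379 + 2967 = 3346

MMMCCCXLVI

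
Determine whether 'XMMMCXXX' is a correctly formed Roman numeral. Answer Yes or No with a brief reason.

'XMMMCXXX': Invalid subtractive combination: XM

No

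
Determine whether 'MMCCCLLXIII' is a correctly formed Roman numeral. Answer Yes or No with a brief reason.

'MMCCCLLXIII': L should not appear more than once

No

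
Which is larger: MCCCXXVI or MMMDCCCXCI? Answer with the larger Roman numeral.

MCCCXXVI = 1326
MMMDCCCXCI = 3891
3891 is larger

MMMDCCCXCI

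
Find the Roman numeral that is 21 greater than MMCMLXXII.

MMCMLXXII = 2972
2972 + 21 = 2993

MMCMXCIII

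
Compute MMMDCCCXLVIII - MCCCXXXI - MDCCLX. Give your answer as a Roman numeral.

MMMDCCCXLVIII = 3848, MCCCXXXI = 1331, MDCCLX = 1760
3848 - 1331 = 2517
2517 - 1760 = 757

DCCLVII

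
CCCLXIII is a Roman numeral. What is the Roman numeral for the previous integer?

CCCLXIII = 363, so the previous integer is 363 - 1 = 362

CCCLXII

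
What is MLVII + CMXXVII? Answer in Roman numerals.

MLVII = 1057
CMXXVII = 927
1057 + 927 = 1984

MCMLXXXIV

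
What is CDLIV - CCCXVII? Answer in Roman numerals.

CDLIV = 454
CCCXVII = 317
454 - 317 = 137

CXXXVII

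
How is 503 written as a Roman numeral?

Convert 503 to Roman numerals:
  503 contains 1×500 (D)
  3 contains 3×1 (III)

DIII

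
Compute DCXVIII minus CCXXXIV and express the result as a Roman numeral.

DCXVIII = 618
CCXXXIV = 234
618 - 234 = 384

CCCLXXXIV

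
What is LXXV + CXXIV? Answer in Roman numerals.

LXXV = 75
CXXIV = 124
75 + 124 = 199

CXCIX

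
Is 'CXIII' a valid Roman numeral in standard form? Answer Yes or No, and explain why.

'CXIII': Check the rules: uses only the symbols I, V, X, L, C, D, M; no symbol is repeated more than three times in a row; V, L and D each appear at most once; no smaller symbol precedes a larger one (values never increase from left to right). Value: C (100) + X (10) + I (1) + I (1) + I (1) = 113. So it is a valid standard Roman numeral.

Yes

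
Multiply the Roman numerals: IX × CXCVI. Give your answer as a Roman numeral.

IX = 9
CXCVI = 196
9 × 196 = 1764

MDCCLXIV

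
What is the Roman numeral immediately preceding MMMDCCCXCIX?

MMMDCCCXCIX = 3899, so the previous integer is 3899 - 1 = 3898

MMMDCCCXCVIII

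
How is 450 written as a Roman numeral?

Convert 450 to Roman numerals:
  450 contains 1×400 (CD)
  50 contains 1×50 (L)

CDL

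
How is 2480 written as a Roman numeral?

Convert 2480 to Roman numerals:
  2480 contains 2×1000 (MM)
  480 contains 1×400 (CD)
  80 contains 1×50 (L)
  30 contains 3×10 (XXX)

MMCDLXXX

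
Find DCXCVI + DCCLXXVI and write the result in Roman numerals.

DCXCVI = 696
DCCLXXVI = 776
696 + 776 = 1472

MCDLXXII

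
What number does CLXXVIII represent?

CLXXVIII: C=100, L=50, X=10, X=10, V=5, I=1, I=1, I=1
100 + 50 + 10 + 10 + 5 + 1 + 1 + 1 = 178

178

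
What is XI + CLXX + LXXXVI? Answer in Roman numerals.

XI = 11, CLXX = 170, LXXXVI = 86
11 + 170 = 181
181 + 86 = 267

CCLXVII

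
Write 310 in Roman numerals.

Convert 310 to Roman numerals:
  310 contains 3×100 (CCC)
  10 contains 1×10 (X)

CCCX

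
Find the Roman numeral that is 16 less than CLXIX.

CLXIX = 169
169 - 16 = 153

CLIII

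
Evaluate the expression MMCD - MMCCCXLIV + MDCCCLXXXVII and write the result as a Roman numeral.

MMCD = 2400, MMCCCXLIV = 2344, MDCCCLXXXVII = 1887
2400 - 2344 = 56
56 + 1887 = 1943

MCMXLIII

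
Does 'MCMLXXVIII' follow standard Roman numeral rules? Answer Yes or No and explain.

'MCMLXXVIII': Check the rules: uses only the symbols I, V, X, L, C, D, M; no symbol is repeated more than three times in a row; V, L and D each appear at most once; the only place a smaller symbol precedes a larger one is the allowed subtractive pair CM, the symbol right after such a pair (if any) is smaller than the pair's first symbol, and otherwise the values never increase from left to right. Value: M (1000) + CM (900) + L (50) + X (10) + X (10) + V (5) + I (1) + I (1) + I (1) = 1978. So it is a valid standard Roman numeral.

Yes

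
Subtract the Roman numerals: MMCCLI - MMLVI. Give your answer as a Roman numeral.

MMCCLI = 2251
MMLVI = 2056
2251 - 2056 = 195

CXCV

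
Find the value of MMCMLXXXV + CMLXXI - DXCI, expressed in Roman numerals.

MMCMLXXXV = 2985, CMLXXI = 971, DXCI = 591
2985 + 971 = 3956
3956 - 591 = 3365

MMMCCCLXV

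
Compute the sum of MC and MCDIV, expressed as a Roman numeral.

MC = 1100
MCDIV = 1404
1100 + 1404 = 2504

MMDIV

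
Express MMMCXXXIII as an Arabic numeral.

MMMCXXXIII: M=1000, M=1000, M=1000, C=100, X=10, X=10, X=10, I=1, I=1, I=1
1000 + 1000 + 1000 + 100 + 10 + 10 + 10 + 1 + 1 + 1 = 3133

3133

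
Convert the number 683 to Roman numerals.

Convert 683 to Roman numerals:
  683 contains 1×500 (D)
  183 contains 1×100 (C)
  83 contains 1×50 (L)
  33 contains 3×10 (XXX)
  3 contains 3×1 (III)

DCLXXXIII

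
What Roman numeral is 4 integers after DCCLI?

DCCLI = 751
751 + 4 = 755

DCCLV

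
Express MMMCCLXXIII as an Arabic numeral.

MMMCCLXXIII: M=1000, M=1000, M=1000, C=100, C=100, L=50, X=10, X=10, I=1, I=1, I=1
1000 + 1000 + 1000 + 100 + 100 + 50 + 10 + 10 + 1 + 1 + 1 = 3273

3273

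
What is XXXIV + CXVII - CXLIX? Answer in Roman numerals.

XXXIV = 34, CXVII = 117, CXLIX = 149
34 + 117 = 151
151 - 149 = 2

II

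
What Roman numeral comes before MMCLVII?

MMCLVII = 2157; previous is 2156

MMCLVI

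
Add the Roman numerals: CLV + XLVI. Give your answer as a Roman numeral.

CLV = 155
XLVI = 46
155 + 46 = 201

CCI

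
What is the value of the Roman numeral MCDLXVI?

MCDLXVI: M=1000, CD=400, L=50, X=10, V=5, I=1
1000 + 400 + 50 + 10 + 5 + 1 = 1466

1466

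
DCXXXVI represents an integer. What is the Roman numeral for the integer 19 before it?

DCXXXVI = 636
636 - 19 = 617

DCXVII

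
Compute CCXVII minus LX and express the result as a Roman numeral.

CCXVII = 217
LX = 60
217 - 60 = 157

CLVII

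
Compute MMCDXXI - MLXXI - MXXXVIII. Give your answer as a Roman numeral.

MMCDXXI = 2421, MLXXI = 1071, MXXXVIII = 1038
2421 - 1071 = 1350
1350 - 1038 = 312

CCCXII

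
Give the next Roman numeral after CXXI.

CXXI = 121, so the next integer is 121 + 1 = 122

CXXII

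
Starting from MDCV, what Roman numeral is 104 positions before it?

MDCV = 1605
1605 - 104 = 1501

MDI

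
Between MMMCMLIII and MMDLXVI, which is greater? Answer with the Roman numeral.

MMMCMLIII = 3953
MMDLXVI = 2566
3953 is larger

MMMCMLIII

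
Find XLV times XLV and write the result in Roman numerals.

XLV = 45
XLV = 45
45 × 45 = 2025

MMXXV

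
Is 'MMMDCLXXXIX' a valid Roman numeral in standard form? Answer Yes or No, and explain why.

'MMMDCLXXXIX': Check the rules: uses only the symbols I, V, X, L, C, D, M; no symbol is repeated more than three times in a row; V, L and D each appear at most once; the only place a smaller symbol precedes a larger one is the allowed subtractive pair IX, the symbol right after such a pair (if any) is smaller than the pair's first symbol, and otherwise the values never increase from left to right. Value: M (1000) + M (1000) + M (1000) + D (500) + C (100) + L (50) + X (10) + X (10) + X (10) + IX (9) = 3689. So it is a valid standard Roman numeral.

Yes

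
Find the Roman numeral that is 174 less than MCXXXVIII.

MCXXXVIII = 1138
1138 - 174 = 964

CMLXIV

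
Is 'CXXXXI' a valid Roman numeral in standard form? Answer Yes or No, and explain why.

'CXXXXI': More than 3 consecutive X's

No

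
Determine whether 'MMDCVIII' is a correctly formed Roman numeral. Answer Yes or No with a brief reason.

'MMDCVIII': Check the rules: uses only the symbols I, V, X, L, C, D, M; no symbol is repeated more than three times in a row; V, L and D each appear at most once; no smaller symbol precedes a larger one (values never increase from left to right). Value: M (1000) + M (1000) + D (500) + C (100) + V (5) + I (1) + I (1) + I (1) = 2608. So it is a valid standard Roman numeral.

Yes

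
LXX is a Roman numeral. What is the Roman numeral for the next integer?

LXX = 70; next is 71

LXXI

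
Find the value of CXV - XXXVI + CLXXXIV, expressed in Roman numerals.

CXV = 115, XXXVI = 36, CLXXXIV = 184
115 - 36 = 79
79 + 184 = 263

CCLXIII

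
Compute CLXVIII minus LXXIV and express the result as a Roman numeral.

CLXVIII = 168
LXXIV = 74
168 - 74 = 94

XCIV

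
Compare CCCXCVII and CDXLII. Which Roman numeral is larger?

CCCXCVII = 397
CDXLII = 442
442 is larger

CDXLII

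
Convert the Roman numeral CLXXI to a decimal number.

CLXXI: C=100, L=50, X=10, X=10, I=1
100 + 50 + 10 + 10 + 1 = 171

171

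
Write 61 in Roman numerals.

Convert 61 to Roman numerals:
  61 contains 1×50 (L)
  11 contains 1×10 (X)
  1 contains 1×1 (I)

LXI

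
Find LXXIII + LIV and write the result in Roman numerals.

LXXIII = 73
LIV = 54
73 + 54 = 127

CXXVII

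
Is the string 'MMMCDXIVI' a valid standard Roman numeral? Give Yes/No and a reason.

'MMMCDXIVI': I cannot come right after the subtractive pair IV: once I is subtracted in IV, the next symbol must be smaller than I

No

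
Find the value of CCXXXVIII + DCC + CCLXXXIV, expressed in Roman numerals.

CCXXXVIII = 238, DCC = 700, CCLXXXIV = 284
238 + 700 = 938
938 + 284 = 1222

MCCXXII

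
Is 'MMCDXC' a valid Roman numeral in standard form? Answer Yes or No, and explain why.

'MMCDXC': Check the rules: uses only the symbols I, V, X, L, C, D, M; no symbol is repeated more than three times in a row; V, L and D each appear at most once; the only places a smaller symbol precedes a larger one are the allowed subtractive pairs CD, XC, the symbol right after such a pair (if any) is smaller than the pair's first symbol, and otherwise the values never increase from left to right. Value: M (1000) + M (1000) + CD (400) + XC (90) = 2490. So it is a valid standard Roman numeral.

Yes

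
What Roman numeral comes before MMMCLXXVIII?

MMMCLXXVIII = 3178, so the previous integer is 3178 - 1 = 3177

MMMCLXXVII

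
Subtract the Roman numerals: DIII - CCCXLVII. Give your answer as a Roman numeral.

DIII = 503
CCCXLVII = 347
503 - 347 = 156

CLVI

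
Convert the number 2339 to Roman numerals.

Convert 2339 to Roman numerals:
  2339 contains 2×1000 (MM)
  339 contains 3×100 (CCC)
  39 contains 3×10 (XXX)
  9 contains 1×9 (IX)

MMCCCXXXIX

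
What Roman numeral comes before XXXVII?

XXXVII = 37; previous is 36

XXXVI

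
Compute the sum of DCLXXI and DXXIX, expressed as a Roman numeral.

DCLXXI = 671
DXXIX = 529
671 + 529 = 1200

MCC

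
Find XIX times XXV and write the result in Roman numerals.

XIX = 19
XXV = 25
19 × 25 = 475

CDLXXV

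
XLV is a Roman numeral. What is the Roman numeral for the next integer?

XLV = 45; next is 46

XLVI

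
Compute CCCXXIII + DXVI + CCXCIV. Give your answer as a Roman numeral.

CCCXXIII = 323, DXVI = 516, CCXCIV = 294
323 + 516 = 839
839 + 294 = 1133

MCXXXIII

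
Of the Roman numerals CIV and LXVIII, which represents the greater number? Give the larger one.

CIV = 104
LXVIII = 68
104 is larger

CIV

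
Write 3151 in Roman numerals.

Convert 3151 to Roman numerals:
  3151 contains 3×1000 (MMM)
  151 contains 1×100 (C)
  51 contains 1×50 (L)
  1 contains 1×1 (I)

MMMCLI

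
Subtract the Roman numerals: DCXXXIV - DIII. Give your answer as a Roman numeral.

DCXXXIV = 634
DIII = 503
634 - 503 = 131

CXXXI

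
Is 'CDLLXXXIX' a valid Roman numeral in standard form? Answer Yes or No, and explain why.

'CDLLXXXIX': L should not appear more than once

No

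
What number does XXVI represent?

XXVI: X=10, X=10, V=5, I=1
10 + 10 + 5 + 1 = 26

26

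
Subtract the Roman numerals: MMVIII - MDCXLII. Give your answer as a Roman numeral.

MMVIII = 2008
MDCXLII = 1642
2008 - 1642 = 366

CCCLXVI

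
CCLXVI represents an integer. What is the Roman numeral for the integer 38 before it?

CCLXVI = 266
266 - 38 = 228

CCXXVIII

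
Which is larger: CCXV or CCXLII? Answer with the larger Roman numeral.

CCXV = 215
CCXLII = 242
242 is larger

CCXLII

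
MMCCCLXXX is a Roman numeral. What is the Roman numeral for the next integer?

MMCCCLXXX = 2380; next is 2381

MMCCCLXXXI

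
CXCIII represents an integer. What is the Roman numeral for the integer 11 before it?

CXCIII = 193
193 - 11 = 182

CLXXXII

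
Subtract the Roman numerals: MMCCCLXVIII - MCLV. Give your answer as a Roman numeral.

MMCCCLXVIII = 2368
MCLV = 1155
2368 - 1155 = 1213

MCCXIII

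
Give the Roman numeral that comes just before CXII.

CXII = 112; previous is 111

CXI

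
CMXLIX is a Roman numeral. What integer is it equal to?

CMXLIX: CM=900, XL=40, IX=9
900 + 40 + 9 = 949

949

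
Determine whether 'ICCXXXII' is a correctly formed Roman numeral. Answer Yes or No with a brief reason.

'ICCXXXII': Invalid subtractive combination: IC

No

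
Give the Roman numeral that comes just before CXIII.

CXIII = 113; previous is 112

CXII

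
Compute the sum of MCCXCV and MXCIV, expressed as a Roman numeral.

MCCXCV = 1295
MXCIV = 1094
1295 + 1094 = 2389

MMCCCLXXXIX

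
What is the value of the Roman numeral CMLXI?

CMLXI: CM=900, L=50, X=10, I=1
900 + 50 + 10 + 1 = 961

961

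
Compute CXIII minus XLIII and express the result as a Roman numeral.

CXIII = 113
XLIII = 43
113 - 43 = 70

LXX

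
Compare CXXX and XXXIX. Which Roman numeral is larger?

CXXX = 130
XXXIX = 39
130 is larger

CXXX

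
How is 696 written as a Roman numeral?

Convert 696 to Roman numerals:
  696 contains 1×500 (D)
  196 contains 1×100 (C)
  96 contains 1×90 (XC)
  6 contains 1×5 (V)
  1 contains 1×1 (I)

DCXCVI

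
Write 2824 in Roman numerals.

Convert 2824 to Roman numerals:
  2824 contains 2×1000 (MM)
  824 contains 1×500 (D)
  324 contains 3×100 (CCC)
  24 contains 2×10 (XX)
  4 contains 1×4 (IV)

MMDCCCXXIV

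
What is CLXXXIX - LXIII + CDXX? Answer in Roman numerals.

CLXXXIX = 189, LXIII = 63, CDXX = 420
189 - 63 = 126
126 + 420 = 546

DXLVI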